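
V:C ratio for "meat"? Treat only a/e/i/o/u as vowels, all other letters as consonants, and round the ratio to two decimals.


Word: "meat"
Vowels (a,e,i,o,u): 2
Consonants: 2
Ratio = 2/2
= 1.00


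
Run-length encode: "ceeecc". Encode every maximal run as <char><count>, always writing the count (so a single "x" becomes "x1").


String: "ceeecc"
Scanning for consecutive runs:
  'c' x 1
  'e' x 3
  'c' x 2
RLE = "c1e3c2"


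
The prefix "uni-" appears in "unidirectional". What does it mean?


Prefix: uni-
Example: unidirectional (uni- + directional)
Meaning = one


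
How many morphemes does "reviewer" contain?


Word: "reviewer"
Morphemes: re- | view | -er
Each morpheme carries meaning
= 3 morphemes


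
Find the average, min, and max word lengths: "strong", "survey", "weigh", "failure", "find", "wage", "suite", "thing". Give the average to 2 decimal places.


Lengths: "strong"=6, "survey"=6, "weigh"=5, "failure"=7, "find"=4, "wage"=4, "suite"=5, "thing"=5
Sum = 42, Count = 8
Average = 42/8 = 5.25
= avg=5.25, min=4, max=7


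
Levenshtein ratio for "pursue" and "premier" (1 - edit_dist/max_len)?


Word 1: "pursue" (length 6)
Word 2: "premier" (length 7)
One optimal edit sequence:
  1. keep 'p'
  2. substitute 'u' -> 'r'  (+1)
  3. substitute 'r' -> 'e'  (+1)
  4. substitute 's' -> 'm'  (+1)
  5. substitute 'u' -> 'i'  (+1)
  6. keep 'e'
  7. insert 'r'  (+1)
Edit distance = 5
Max length = max(6, 7) = 7
Similarity = 1 - 5/7
= 0.2857


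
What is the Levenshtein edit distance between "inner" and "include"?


Word 1: "inner" (length 5)
Word 2: "include" (length 7)
One optimal edit sequence (insert/delete/substitute each cost 1):
  1. keep 'i'
  2. keep 'n'
  3. insert 'c'  (+1)
  4. insert 'l'  (+1)
  5. substitute 'n' -> 'u'  (+1)
  6. substitute 'e' -> 'd'  (+1)
  7. substitute 'r' -> 'e'  (+1)
Total edit operations: 5
Edit distance = 5


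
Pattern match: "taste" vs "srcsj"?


Pattern of "taste": [0, 1, 2, 0, 3]
Pattern of "srcsj": [0, 1, 2, 0, 3]
Patterns match
Same pattern = Yes


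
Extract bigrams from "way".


Word: "way" (length 3)
Number of bigrams = 3 - 2 + 1 = 2
  Position 0: "wa"
  Position 1: "ay"
Bigrams = "wa", "ay"


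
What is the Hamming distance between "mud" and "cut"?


Comparing character by character (same length = 3):
  Pos 0: 'm' vs 'c' !=
  Pos 1: 'u' vs 'u' =
  Pos 2: 'd' vs 't' !=
Hamming distance = 2


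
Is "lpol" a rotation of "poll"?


Word: "poll", Candidate: "lpol"
Method: check if candidate is substring of word+word
"pollpoll" contains "lpol"? Yes
Is rotation = Yes


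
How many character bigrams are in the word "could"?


Word: "could" (length 5)
Number of 2-grams = length - 2 + 1 = 5 - 2 + 1
= 4


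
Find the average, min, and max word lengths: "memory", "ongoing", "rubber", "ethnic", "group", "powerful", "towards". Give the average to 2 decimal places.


Lengths: "memory"=6, "ongoing"=7, "rubber"=6, "ethnic"=6, "group"=5, "powerful"=8, "towards"=7
Sum = 45, Count = 7
Average = 45/7 = 6.43
= avg=6.43, min=5, max=8


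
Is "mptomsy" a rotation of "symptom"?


Word: "symptom", Candidate: "mptomsy"
Method: check if candidate is substring of word+word
"symptomsymptom" contains "mptomsy"? Yes
Is rotation = Yes


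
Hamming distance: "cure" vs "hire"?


Comparing character by character (same length = 4):
  Pos 0: 'c' vs 'h' !=
  Pos 1: 'u' vs 'i' !=
  Pos 2: 'r' vs 'r' =
  Pos 3: 'e' vs 'e' =
Hamming distance = 2


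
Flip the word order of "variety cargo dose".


Original: "variety cargo dose"
Words (1..n): variety | cargo | dose
Reversed (n..1): dose | cargo | variety
Result = "dose cargo variety"


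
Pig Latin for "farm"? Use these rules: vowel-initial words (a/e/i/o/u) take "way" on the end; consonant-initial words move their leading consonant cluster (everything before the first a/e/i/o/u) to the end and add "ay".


Word: "farm"
Starts with consonant(s) → move to end, add 'ay'
Consonant cluster: "f"
Pig Latin = "armfay"


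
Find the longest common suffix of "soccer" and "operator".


Word 1: "soccer"
Word 2: "operator"
Comparing from end:
  Pos -1: 'r' == 'r'
  Pos -2: 'e' != 'o' (stop)
LCS = "r" (length 1)


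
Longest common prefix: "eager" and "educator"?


Word 1: "eager"
Word 2: "educator"
Comparing from start:
  Pos 0: 'e' == 'e'
  Pos 1: 'a' != 'd' (stop)
LCP = "e" (length 1)


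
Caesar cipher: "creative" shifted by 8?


Word: "creative"
Shift: 8
Each letter → (letter + shift) mod 26:
  'c' (2) + 8 = 10 → 'k'
  'r' (17) + 8 = 25 → 'z'
  'e' (4) + 8 = 12 → 'm'
  'a' (0) + 8 = 8 → 'i'
  't' (19) + 8 = 1 → 'b'
  'i' (8) + 8 = 16 → 'q'
  'v' (21) + 8 = 3 → 'd'
  'e' (4) + 8 = 12 → 'm'
Result = "kzmibqdm"


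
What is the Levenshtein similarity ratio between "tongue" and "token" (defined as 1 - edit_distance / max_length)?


Word 1: "tongue" (length 6)
Word 2: "token" (length 5)
One optimal edit sequence:
  1. keep 't'
  2. keep 'o'
  3. delete 'n'  (+1)
  4. substitute 'g' -> 'k'  (+1)
  5. substitute 'u' -> 'e'  (+1)
  6. substitute 'e' -> 'n'  (+1)
Edit distance = 4
Max length = max(6, 5) = 6
Similarity = 1 - 4/6
= 0.3333


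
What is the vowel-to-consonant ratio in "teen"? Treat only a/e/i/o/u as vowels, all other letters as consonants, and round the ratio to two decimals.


Word: "teen"
Vowels (a,e,i,o,u): 2
Consonants: 2
Ratio = 2/2
= 1.00


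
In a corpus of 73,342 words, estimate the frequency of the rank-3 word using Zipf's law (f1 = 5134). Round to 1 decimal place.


Zipf's law: f(r) = f(1) / r
f(1) = 5134
f(3) = 5134 / 3
= 1711.3 occurrences


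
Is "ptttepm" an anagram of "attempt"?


Word 1: "attempt" → sorted: aempttt
Word 2: "ptttepm" → sorted: emppttt
Same letters? aempttt != emppttt
Anagram = No


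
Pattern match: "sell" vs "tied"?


Pattern of "sell": [0, 1, 2, 2]
Pattern of "tied": [0, 1, 2, 3]
Patterns do not match
Same pattern = No


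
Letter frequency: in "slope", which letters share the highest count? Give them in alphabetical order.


Word: "slope"
Letter counts:
  'e': 1
  'l': 1
  'o': 1
  'p': 1
  's': 1
Maximum count = 1
Most frequent = 'e', 'l', 'o', 'p', 's' (1 time each)


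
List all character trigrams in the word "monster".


Word: "monster" (length 7)
Number of trigrams = 7 - 3 + 1 = 5
  Position 0: "mon"
  Position 1: "ons"
  Position 2: "nst"
  Position 3: "ste"
  Position 4: "ter"
Trigrams = "mon", "ons", "nst", "ste", "ter"


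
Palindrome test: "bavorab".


Word: "bavorab"
Reversed: "barovab"
Forward == Backward? bavorab != barovab
Palindrome = No


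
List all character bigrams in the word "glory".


Word: "glory" (length 5)
Number of bigrams = 5 - 2 + 1 = 4
  Position 0: "gl"
  Position 1: "lo"
  Position 2: "or"
  Position 3: "ry"
Bigrams = "gl", "lo", "or", "ry"


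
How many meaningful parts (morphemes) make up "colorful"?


Word: "colorful"
Morphemes: color / -ful
Each morpheme carries meaning
= 2 morphemes


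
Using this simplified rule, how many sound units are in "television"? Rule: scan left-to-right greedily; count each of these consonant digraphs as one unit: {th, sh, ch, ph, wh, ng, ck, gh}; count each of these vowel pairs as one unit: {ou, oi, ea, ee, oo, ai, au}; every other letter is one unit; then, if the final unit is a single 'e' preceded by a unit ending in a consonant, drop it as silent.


Word: "television" (10 letters)
Left-to-right scan:
  (1) 't' (letter)
  (2) 'e' (letter)
  (3) 'l' (letter)
  (4) 'e' (letter)
  (5) 'v' (letter)
  (6) 'i' (letter)
  (7) 's' (letter)
  (8) 'i' (letter)
  (9) 'o' (letter)
  (10) 'n' (letter)
Units from scan: 10
Sound units = 10 units


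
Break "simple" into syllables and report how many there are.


Word: "simple"
Syllable breakdown: sim · ple
Counting: 2 parts
= 2 syllables


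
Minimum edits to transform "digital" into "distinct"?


Word 1: "digital" (length 7)
Word 2: "distinct" (length 8)
One optimal edit sequence (insert/delete/substitute each cost 1):
  1. keep 'd'
  2. keep 'i'
  3. insert 's'  (+1)
  4. substitute 'g' -> 't'  (+1)
  5. keep 'i'
  6. substitute 't' -> 'n'  (+1)
  7. substitute 'a' -> 'c'  (+1)
  8. substitute 'l' -> 't'  (+1)
Total edit operations: 5
Edit distance = 5


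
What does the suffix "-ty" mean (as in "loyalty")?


Suffix: -ty
Example: loyalty (loyal + -ty)
Meaning = quality of


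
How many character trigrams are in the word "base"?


Word: "base" (length 4)
Number of 3-grams = length - 3 + 1 = 4 - 3 + 1
= 2


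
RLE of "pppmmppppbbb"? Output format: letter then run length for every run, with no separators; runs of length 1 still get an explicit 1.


String: "pppmmppppbbb"
Scanning for consecutive runs:
  'p' x 3
  'm' x 2
  'p' x 4
  'b' x 3
RLE = "p3m2p4b3"


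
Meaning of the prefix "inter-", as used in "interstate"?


Prefix: inter-
As in: interstate -> inter- + state
Meaning = between


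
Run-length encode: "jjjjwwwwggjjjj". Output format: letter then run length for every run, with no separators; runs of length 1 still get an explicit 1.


String: "jjjjwwwwggjjjj"
Scanning for consecutive runs:
  'j' x 4
  'w' x 4
  'g' x 2
  'j' x 4
RLE = "j4w4g2j4"


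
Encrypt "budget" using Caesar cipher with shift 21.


Word: "budget"
Shift: 21
Each letter → (letter + shift) mod 26:
  'b' (1) + 21 = 22 → 'w'
  'u' (20) + 21 = 15 → 'p'
  'd' (3) + 21 = 24 → 'y'
  'g' (6) + 21 = 1 → 'b'
  'e' (4) + 21 = 25 → 'z'
  't' (19) + 21 = 14 → 'o'
Result = "wpybzo"


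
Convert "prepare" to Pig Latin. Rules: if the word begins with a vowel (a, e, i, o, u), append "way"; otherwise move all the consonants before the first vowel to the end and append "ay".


Word: "prepare"
Starts with consonant(s) → move to end, add 'ay'
Consonant cluster: "pr"
Pig Latin = "eparepray"


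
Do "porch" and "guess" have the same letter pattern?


Pattern of "porch": [0, 1, 2, 3, 4]
Pattern of "guess": [0, 1, 2, 3, 3]
Patterns do not match
Same pattern = No


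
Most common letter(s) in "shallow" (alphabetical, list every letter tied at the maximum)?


Word: "shallow"
Letter counts:
  'a': 1
  'h': 1
  'l': 2
  'o': 1
  's': 1
  'w': 1
Maximum count = 2
Most frequent = 'l' (2 times each)


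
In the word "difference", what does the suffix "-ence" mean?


Suffix: -ence
As in: difference -> differ + -ence
Meaning = state of


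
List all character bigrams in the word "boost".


Word: "boost" (length 5)
Number of bigrams = 5 - 2 + 1 = 4
  Position 0: "bo"
  Position 1: "oo"
  Position 2: "os"
  Position 3: "st"
Bigrams = "bo", "oo", "os", "st"


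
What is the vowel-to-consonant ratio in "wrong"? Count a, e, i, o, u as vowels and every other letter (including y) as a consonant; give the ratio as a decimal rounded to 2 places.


Word: "wrong"
Vowels (a,e,i,o,u): 1
Consonants: 4
Ratio = 1/4
= 0.25


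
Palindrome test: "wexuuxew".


Word: "wexuuxew"
Reversed: "wexuuxew"
Forward == Backward? wexuuxew == wexuuxew
Palindrome = Yes


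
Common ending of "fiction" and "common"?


Word 1: "fiction"
Word 2: "common"
Comparing from end:
  Pos -1: 'n' == 'n'
  Pos -2: 'o' == 'o'
  Pos -3: 'i' != 'm' (stop)
LCS = "on" (length 2)


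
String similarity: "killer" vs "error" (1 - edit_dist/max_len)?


Word 1: "killer" (length 6)
Word 2: "error" (length 5)
One optimal edit sequence:
  1. delete 'k'  (+1)
  2. substitute 'i' -> 'e'  (+1)
  3. substitute 'l' -> 'r'  (+1)
  4. substitute 'l' -> 'r'  (+1)
  5. substitute 'e' -> 'o'  (+1)
  6. keep 'r'
Edit distance = 5
Max length = max(6, 5) = 6
Similarity = 1 - 5/6
= 0.1667


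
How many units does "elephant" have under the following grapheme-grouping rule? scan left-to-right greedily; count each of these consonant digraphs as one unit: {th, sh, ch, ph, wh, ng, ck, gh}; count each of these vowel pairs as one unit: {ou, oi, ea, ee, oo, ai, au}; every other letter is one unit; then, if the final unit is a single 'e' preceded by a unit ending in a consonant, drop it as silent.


Word: "elephant" (8 letters)
Left-to-right scan:
  (1) 'e' (letter)
  (2) 'l' (letter)
  (3) 'e' (letter)
  (4) 'ph' (digraph)
  (5) 'a' (letter)
  (6) 'n' (letter)
  (7) 't' (letter)
Units from scan: 7
Sound units = 7 units


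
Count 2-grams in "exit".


Word: "exit" (length 4)
Number of 2-grams = length - 2 + 1 = 4 - 2 + 1
= 3


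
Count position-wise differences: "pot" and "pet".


Comparing character by character (same length = 3):
  Pos 0: 'p' vs 'p' =
  Pos 1: 'o' vs 'e' !=
  Pos 2: 't' vs 't' =
Hamming distance = 1


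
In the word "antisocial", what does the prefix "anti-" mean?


Prefix: anti-
As in: antisocial -> anti- + social
Meaning = against


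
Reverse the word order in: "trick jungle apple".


Original: "trick jungle apple"
Words (1..n): trick | jungle | apple
Reversed (n..1): apple | jungle | trick
Result = "apple jungle trick"


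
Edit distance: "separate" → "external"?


Word 1: "separate" (length 8)
Word 2: "external" (length 8)
One optimal edit sequence (insert/delete/substitute each cost 1):
  1. substitute 's' -> 'e'  (+1)
  2. substitute 'e' -> 'x'  (+1)
  3. substitute 'p' -> 't'  (+1)
  4. substitute 'a' -> 'e'  (+1)
  5. keep 'r'
  6. substitute 'a' -> 'n'  (+1)
  7. substitute 't' -> 'a'  (+1)
  8. substitute 'e' -> 'l'  (+1)
Total edit operations: 7
Edit distance = 7


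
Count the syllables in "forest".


Word: "forest"
Syllable breakdown: for | est
Counting: 2 parts
= 2 syllables


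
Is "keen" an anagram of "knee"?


Word 1: "knee" → sorted: eekn
Word 2: "keen" → sorted: eekn
Same letters? eekn == eekn
Anagram = Yes


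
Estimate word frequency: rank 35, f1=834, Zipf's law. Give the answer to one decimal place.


Zipf's law: f(r) = f(1) / r
f(1) = 834
f(35) = 834 / 35
= 23.8 occurrences


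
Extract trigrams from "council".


Word: "council" (length 7)
Number of trigrams = 7 - 3 + 1 = 5
  Position 0: "cou"
  Position 1: "oun"
  Position 2: "unc"
  Position 3: "nci"
  Position 4: "cil"
Trigrams = "cou", "oun", "unc", "nci", "cil"


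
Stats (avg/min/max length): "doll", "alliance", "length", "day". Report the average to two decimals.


Lengths: "doll"=4, "alliance"=8, "length"=6, "day"=3
Sum = 21, Count = 4
Average = 21/4 = 5.25
= avg=5.25, min=3, max=8


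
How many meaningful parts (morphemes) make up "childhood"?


Word: "childhood"
Morphemes: child / -hood
Each morpheme carries meaning
= 2 morphemes


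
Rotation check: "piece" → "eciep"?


Word: "piece", Candidate: "eciep"
Method: check if candidate is substring of word+word
"piecepiece" contains "eciep"? No
Is rotation = No


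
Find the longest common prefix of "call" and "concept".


Word 1: "call"
Word 2: "concept"
Comparing from start:
  Pos 0: 'c' == 'c'
  Pos 1: 'a' != 'o' (stop)
LCP = "c" (length 1)


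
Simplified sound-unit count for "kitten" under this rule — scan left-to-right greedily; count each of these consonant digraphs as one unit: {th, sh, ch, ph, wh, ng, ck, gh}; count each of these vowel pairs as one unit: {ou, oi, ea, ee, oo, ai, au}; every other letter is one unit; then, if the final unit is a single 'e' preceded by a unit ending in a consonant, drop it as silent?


Word: "kitten" (6 letters)
Left-to-right scan:
  (1) 'k' (letter)
  (2) 'i' (letter)
  (3) 't' (letter)
  (4) 't' (letter)
  (5) 'e' (letter)
  (6) 'n' (letter)
Units from scan: 6
Sound units = 6 units


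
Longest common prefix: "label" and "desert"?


Word 1: "label"
Word 2: "desert"
Comparing from start:
  Pos 0: 'l' != 'd' (stop)
LCP = "" (length 0)


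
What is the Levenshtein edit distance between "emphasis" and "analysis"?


Word 1: "emphasis" (length 8)
Word 2: "analysis" (length 8)
One optimal edit sequence (insert/delete/substitute each cost 1):
  1. substitute 'e' -> 'a'  (+1)
  2. substitute 'm' -> 'n'  (+1)
  3. substitute 'p' -> 'a'  (+1)
  4. substitute 'h' -> 'l'  (+1)
  5. substitute 'a' -> 'y'  (+1)
  6. keep 's'
  7. keep 'i'
  8. keep 's'
Total edit operations: 5
Edit distance = 5


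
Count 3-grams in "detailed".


Word: "detailed" (length 8)
Number of 3-grams = length - 3 + 1 = 8 - 3 + 1
= 6


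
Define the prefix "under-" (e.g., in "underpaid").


Prefix: under-
Example: underpaid = under- + paid
Meaning = insufficient


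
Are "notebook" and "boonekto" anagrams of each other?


Word 1: "notebook" → sorted: beknooot
Word 2: "boonekto" → sorted: beknooot
Same letters? beknooot == beknooot
Anagram = Yes


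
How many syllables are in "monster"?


Word: "monster"
Syllable breakdown: mon / ster
Counting: 2 parts
= 2 syllables


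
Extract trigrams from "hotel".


Word: "hotel" (length 5)
Number of trigrams = 5 - 3 + 1 = 3
  Position 0: "hot"
  Position 1: "ote"
  Position 2: "tel"
Trigrams = "hot", "ote", "tel"


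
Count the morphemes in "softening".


Word: "softening"
Morphemes: soft + -en + -ing
Each morpheme carries meaning
= 3 morphemes


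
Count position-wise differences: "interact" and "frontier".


Comparing character by character (same length = 8):
  Pos 0: 'i' vs 'f' !=
  Pos 1: 'n' vs 'r' !=
  Pos 2: 't' vs 'o' !=
  Pos 3: 'e' vs 'n' !=
  Pos 4: 'r' vs 't' !=
  Pos 5: 'a' vs 'i' !=
  Pos 6: 'c' vs 'e' !=
  Pos 7: 't' vs 'r' !=
Hamming distance = 8


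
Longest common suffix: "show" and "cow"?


Word 1: "show"
Word 2: "cow"
Comparing from end:
  Pos -1: 'w' == 'w'
  Pos -2: 'o' == 'o'
  Pos -3: 'h' != 'c' (stop)
LCS = "ow" (length 2)


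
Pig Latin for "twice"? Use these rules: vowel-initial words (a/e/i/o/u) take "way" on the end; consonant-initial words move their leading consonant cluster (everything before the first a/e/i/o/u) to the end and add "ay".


Word: "twice"
Starts with consonant(s) → move to end, add 'ay'
Consonant cluster: "tw"
Pig Latin = "icetway"


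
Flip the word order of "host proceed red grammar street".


Original: "host proceed red grammar street"
Words (1..n): host | proceed | red | grammar | street
Reversed (n..1): street | grammar | red | proceed | host
Result = "street grammar red proceed host"


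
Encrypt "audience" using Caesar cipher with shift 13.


Word: "audience"
Shift: 13
Each letter → (letter + shift) mod 26:
  'a' (0) + 13 = 13 → 'n'
  'u' (20) + 13 = 7 → 'h'
  'd' (3) + 13 = 16 → 'q'
  'i' (8) + 13 = 21 → 'v'
  'e' (4) + 13 = 17 → 'r'
  'n' (13) + 13 = 0 → 'a'
  'c' (2) + 13 = 15 → 'p'
  'e' (4) + 13 = 17 → 'r'
Result = "nhqvrapr"


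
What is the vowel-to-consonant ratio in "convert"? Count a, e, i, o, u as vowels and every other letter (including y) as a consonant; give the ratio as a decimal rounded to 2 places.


Word: "convert"
Vowels (a,e,i,o,u): 2
Consonants: 5
Ratio = 2/5
= 0.40


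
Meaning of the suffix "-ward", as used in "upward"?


Suffix: -ward
Example: upward = up + -ward
Meaning = in the direction of


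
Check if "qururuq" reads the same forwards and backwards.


Word: "qururuq"
Reversed: "qururuq"
Forward == Backward? qururuq == qururuq
Palindrome = Yes


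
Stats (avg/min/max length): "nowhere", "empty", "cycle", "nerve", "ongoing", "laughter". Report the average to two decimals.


Lengths: "nowhere"=7, "empty"=5, "cycle"=5, "nerve"=5, "ongoing"=7, "laughter"=8
Sum = 37, Count = 6
Average = 37/6 = 6.17
= avg=6.17, min=5, max=8


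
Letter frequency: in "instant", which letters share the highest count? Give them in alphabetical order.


Word: "instant"
Letter counts:
  'a': 1
  'i': 1
  'n': 2
  's': 1
  't': 2
Maximum count = 2
Most frequent = 'n', 't' (2 times each)


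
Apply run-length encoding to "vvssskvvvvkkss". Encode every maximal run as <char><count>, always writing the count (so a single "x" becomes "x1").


String: "vvssskvvvvkkss"
Scanning for consecutive runs:
  'v' x 2
  's' x 3
  'k' x 1
  'v' x 4
  'k' x 2
  's' x 2
RLE = "v2s3k1v4k2s2"


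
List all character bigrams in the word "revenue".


Word: "revenue" (length 7)
Number of bigrams = 7 - 2 + 1 = 6
  Position 0: "re"
  Position 1: "ev"
  Position 2: "ve"
  Position 3: "en"
  Position 4: "nu"
  Position 5: "ue"
Bigrams = "re", "ev", "ve", "en", "nu", "ue"


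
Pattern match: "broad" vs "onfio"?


Pattern of "broad": [0, 1, 2, 3, 4]
Pattern of "onfio": [0, 1, 2, 3, 0]
Patterns do not match
Same pattern = No


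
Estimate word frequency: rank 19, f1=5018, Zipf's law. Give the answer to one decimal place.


Zipf's law: f(r) = f(1) / r
f(1) = 5018
f(19) = 5018 / 19
= 264.1 occurrences


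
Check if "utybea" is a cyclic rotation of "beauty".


Word: "beauty", Candidate: "utybea"
Method: check if candidate is substring of word+word
"beautybeauty" contains "utybea"? Yes
Is rotation = Yes


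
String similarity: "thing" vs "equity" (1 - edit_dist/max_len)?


Word 1: "thing" (length 5)
Word 2: "equity" (length 6)
One optimal edit sequence:
  1. insert 'e'  (+1)
  2. substitute 't' -> 'q'  (+1)
  3. substitute 'h' -> 'u'  (+1)
  4. keep 'i'
  5. substitute 'n' -> 't'  (+1)
  6. substitute 'g' -> 'y'  (+1)
Edit distance = 5
Max length = max(5, 6) = 6
Similarity = 1 - 5/6
= 0.1667


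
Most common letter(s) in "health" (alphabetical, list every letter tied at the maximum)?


Word: "health"
Letter counts:
  'a': 1
  'e': 1
  'h': 2
  'l': 1
  't': 1
Maximum count = 2
Most frequent = 'h' (2 times each)


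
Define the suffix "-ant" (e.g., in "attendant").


Suffix: -ant
Example: attendant = attend + -ant
Meaning = one who / that which


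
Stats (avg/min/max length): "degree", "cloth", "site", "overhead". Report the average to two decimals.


Lengths: "degree"=6, "cloth"=5, "site"=4, "overhead"=8
Sum = 23, Count = 4
Average = 23/4 = 5.75
= avg=5.75, min=4, max=8


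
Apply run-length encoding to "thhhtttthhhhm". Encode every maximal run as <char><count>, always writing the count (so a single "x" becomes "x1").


String: "thhhtttthhhhm"
Scanning for consecutive runs:
  't' x 1
  'h' x 3
  't' x 4
  'h' x 4
  'm' x 1
RLE = "t1h3t4h4m1"


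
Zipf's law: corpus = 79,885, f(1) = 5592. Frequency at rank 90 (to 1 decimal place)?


Zipf's law: f(r) = f(1) / r
f(1) = 5592
f(90) = 5592 / 90
= 62.1 occurrences


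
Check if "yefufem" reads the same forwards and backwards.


Word: "yefufem"
Reversed: "mefufey"
Forward == Backward? yefufem != mefufey
Palindrome = No


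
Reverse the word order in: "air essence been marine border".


Original: "air essence been marine border"
Words (1..n): air | essence | been | marine | border
Reversed (n..1): border | marine | been | essence | air
Result = "border marine been essence air"


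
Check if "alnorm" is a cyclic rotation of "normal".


Word: "normal", Candidate: "alnorm"
Method: check if candidate is substring of word+word
"normalnormal" contains "alnorm"? Yes
Is rotation = Yes


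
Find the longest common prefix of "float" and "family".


Word 1: "float"
Word 2: "family"
Comparing from start:
  Pos 0: 'f' == 'f'
  Pos 1: 'l' != 'a' (stop)
LCP = "f" (length 1)


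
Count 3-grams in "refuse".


Word: "refuse" (length 6)
Number of 3-grams = length - 3 + 1 = 6 - 3 + 1
= 4


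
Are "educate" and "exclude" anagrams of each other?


Word 1: "educate" → sorted: acdeetu
Word 2: "exclude" → sorted: cdeelux
Same letters? acdeetu != cdeelux
Anagram = No


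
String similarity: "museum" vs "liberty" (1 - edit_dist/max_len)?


Word 1: "museum" (length 6)
Word 2: "liberty" (length 7)
One optimal edit sequence:
  1. substitute 'm' -> 'l'  (+1)
  2. substitute 'u' -> 'i'  (+1)
  3. substitute 's' -> 'b'  (+1)
  4. keep 'e'
  5. insert 'r'  (+1)
  6. substitute 'u' -> 't'  (+1)
  7. substitute 'm' -> 'y'  (+1)
Edit distance = 6
Max length = max(6, 7) = 7
Similarity = 1 - 6/7
= 0.1429


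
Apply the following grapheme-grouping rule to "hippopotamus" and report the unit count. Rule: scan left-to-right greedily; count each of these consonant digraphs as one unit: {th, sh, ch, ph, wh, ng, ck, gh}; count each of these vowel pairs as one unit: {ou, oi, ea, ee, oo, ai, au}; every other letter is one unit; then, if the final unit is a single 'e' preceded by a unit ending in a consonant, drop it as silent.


Word: "hippopotamus" (12 letters)
Left-to-right scan:
  (1) 'h' (letter)
  (2) 'i' (letter)
  (3) 'p' (letter)
  (4) 'p' (letter)
  (5) 'o' (letter)
  (6) 'p' (letter)
  (7) 'o' (letter)
  (8) 't' (letter)
  (9) 'a' (letter)
  (10) 'm' (letter)
  (11) 'u' (letter)
  (12) 's' (letter)
Units from scan: 12
Sound units = 12 units


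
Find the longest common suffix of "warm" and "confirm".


Word 1: "warm"
Word 2: "confirm"
Comparing from end:
  Pos -1: 'm' == 'm'
  Pos -2: 'r' == 'r'
  Pos -3: 'a' != 'i' (stop)
LCS = "rm" (length 2)


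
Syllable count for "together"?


Word: "together"
Syllable breakdown: to · geth · er
Counting: 3 parts
= 3 syllables


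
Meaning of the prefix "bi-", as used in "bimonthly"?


Prefix: bi-
Example: bimonthly = bi- + monthly
Meaning = two


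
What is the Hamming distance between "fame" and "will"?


Comparing character by character (same length = 4):
  Pos 0: 'f' vs 'w' !=
  Pos 1: 'a' vs 'i' !=
  Pos 2: 'm' vs 'l' !=
  Pos 3: 'e' vs 'l' !=
Hamming distance = 4


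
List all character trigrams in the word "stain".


Word: "stain" (length 5)
Number of trigrams = 5 - 3 + 1 = 3
  Position 0: "sta"
  Position 1: "tai"
  Position 2: "ain"
Trigrams = "sta", "tai", "ain"


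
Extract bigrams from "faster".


Word: "faster" (length 6)
Number of bigrams = 6 - 2 + 1 = 5
  Position 0: "fa"
  Position 1: "as"
  Position 2: "st"
  Position 3: "te"
  Position 4: "er"
Bigrams = "fa", "as", "st", "te", "er"


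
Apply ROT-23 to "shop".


Word: "shop"
Shift: 23
Each letter → (letter + shift) mod 26:
  's' (18) + 23 = 15 → 'p'
  'h' (7) + 23 = 4 → 'e'
  'o' (14) + 23 = 11 → 'l'
  'p' (15) + 23 = 12 → 'm'
Result = "pelm"


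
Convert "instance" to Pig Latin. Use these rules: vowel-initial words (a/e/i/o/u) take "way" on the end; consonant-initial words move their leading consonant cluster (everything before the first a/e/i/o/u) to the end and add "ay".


Word: "instance"
Starts with vowel → add 'way'
Pig Latin = "instanceway"


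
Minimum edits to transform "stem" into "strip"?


Word 1: "stem" (length 4)
Word 2: "strip" (length 5)
One optimal edit sequence (insert/delete/substitute each cost 1):
  1. keep 's'
  2. keep 't'
  3. insert 'r'  (+1)
  4. substitute 'e' -> 'i'  (+1)
  5. substitute 'm' -> 'p'  (+1)
Total edit operations: 3
Edit distance = 3


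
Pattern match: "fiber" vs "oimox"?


Pattern of "fiber": [0, 1, 2, 3, 4]
Pattern of "oimox": [0, 1, 2, 0, 3]
Patterns do not match
Same pattern = No


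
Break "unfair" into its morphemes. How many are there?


Word: "unfair"
Morphemes: un- / fair
Each morpheme carries meaning
= 2 morphemes


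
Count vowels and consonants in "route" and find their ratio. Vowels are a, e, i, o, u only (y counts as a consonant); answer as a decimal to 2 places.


Word: "route"
Vowels (a,e,i,o,u): 3
Consonants: 2
Ratio = 3/2
= 1.50


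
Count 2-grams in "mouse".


Word: "mouse" (length 5)
Number of 2-grams = length - 2 + 1 = 5 - 2 + 1
= 4


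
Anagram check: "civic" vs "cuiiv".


Word 1: "civic" → sorted: cciiv
Word 2: "cuiiv" → sorted: ciiuv
Same letters? cciiv != ciiuv
Anagram = No


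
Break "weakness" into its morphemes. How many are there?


Word: "weakness"
Morphemes: weak + -ness
Each morpheme carries meaning
= 2 morphemes


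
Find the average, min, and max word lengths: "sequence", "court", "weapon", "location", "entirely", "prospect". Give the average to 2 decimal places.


Lengths: "sequence"=8, "court"=5, "weapon"=6, "location"=8, "entirely"=8, "prospect"=8
Sum = 43, Count = 6
Average = 43/6 = 7.17
= avg=7.17, min=5, max=8


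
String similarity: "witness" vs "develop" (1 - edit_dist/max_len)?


Word 1: "witness" (length 7)
Word 2: "develop" (length 7)
One optimal edit sequence:
  1. substitute 'w' -> 'd'  (+1)
  2. substitute 'i' -> 'e'  (+1)
  3. substitute 't' -> 'v'  (+1)
  4. substitute 'n' -> 'e'  (+1)
  5. substitute 'e' -> 'l'  (+1)
  6. substitute 's' -> 'o'  (+1)
  7. substitute 's' -> 'p'  (+1)
Edit distance = 7
Max length = max(7, 7) = 7
Similarity = 1 - 7/7
= 0.0000


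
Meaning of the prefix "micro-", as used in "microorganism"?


Prefix: micro-
Example: microorganism (micro- + organism)
Meaning = small


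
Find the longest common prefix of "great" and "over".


Word 1: "great"
Word 2: "over"
Comparing from start:
  Pos 0: 'g' != 'o' (stop)
LCP = "" (length 0)


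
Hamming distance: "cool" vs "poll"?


Comparing character by character (same length = 4):
  Pos 0: 'c' vs 'p' !=
  Pos 1: 'o' vs 'o' =
  Pos 2: 'o' vs 'l' !=
  Pos 3: 'l' vs 'l' =
Hamming distance = 2


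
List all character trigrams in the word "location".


Word: "location" (length 8)
Number of trigrams = 8 - 3 + 1 = 6
  Position 0: "loc"
  Position 1: "oca"
  Position 2: "cat"
  Position 3: "ati"
  Position 4: "tio"
  Position 5: "ion"
Trigrams = "loc", "oca", "cat", "ati", "tio", "ion"


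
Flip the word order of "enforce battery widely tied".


Original: "enforce battery widely tied"
Words (1..n): enforce | battery | widely | tied
Reversed (n..1): tied | widely | battery | enforce
Result = "tied widely battery enforce"


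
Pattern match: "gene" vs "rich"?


Pattern of "gene": [0, 1, 2, 1]
Pattern of "rich": [0, 1, 2, 3]
Patterns do not match
Same pattern = No


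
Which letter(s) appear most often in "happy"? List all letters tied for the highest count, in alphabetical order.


Word: "happy"
Letter counts:
  'a': 1
  'h': 1
  'p': 2
  'y': 1
Maximum count = 2
Most frequent = 'p' (2 times each)


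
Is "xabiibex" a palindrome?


Word: "xabiibex"
Reversed: "xebiibax"
Forward == Backward? xabiibex != xebiibax
Palindrome = No


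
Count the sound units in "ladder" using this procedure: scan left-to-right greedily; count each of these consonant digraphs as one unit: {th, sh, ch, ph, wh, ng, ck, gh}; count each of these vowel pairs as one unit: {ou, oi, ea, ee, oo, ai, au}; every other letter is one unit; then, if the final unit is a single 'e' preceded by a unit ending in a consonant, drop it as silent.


Word: "ladder" (6 letters)
Left-to-right scan:
  (1) 'l' (letter)
  (2) 'a' (letter)
  (3) 'd' (letter)
  (4) 'd' (letter)
  (5) 'e' (letter)
  (6) 'r' (letter)
Units from scan: 6
Sound units = 6 units


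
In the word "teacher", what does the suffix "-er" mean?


Suffix: -er
As in: teacher -> teach + -er
Meaning = one who / more


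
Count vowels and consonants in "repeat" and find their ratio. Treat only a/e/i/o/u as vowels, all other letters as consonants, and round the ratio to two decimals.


Word: "repeat"
Vowels (a,e,i,o,u): 3
Consonants: 3
Ratio = 3/3
= 1.00


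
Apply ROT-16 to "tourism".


Word: "tourism"
Shift: 16
Each letter → (letter + shift) mod 26:
  't' (19) + 16 = 9 → 'j'
  'o' (14) + 16 = 4 → 'e'
  'u' (20) + 16 = 10 → 'k'
  'r' (17) + 16 = 7 → 'h'
  'i' (8) + 16 = 24 → 'y'
  's' (18) + 16 = 8 → 'i'
  'm' (12) + 16 = 2 → 'c'
Result = "jekhyic"


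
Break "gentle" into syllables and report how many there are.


Word: "gentle"
Syllable breakdown: gen / tle
Counting: 2 parts
= 2 syllables


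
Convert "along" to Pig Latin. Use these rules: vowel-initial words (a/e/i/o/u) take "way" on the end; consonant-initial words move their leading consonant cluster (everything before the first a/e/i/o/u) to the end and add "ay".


Word: "along"
Starts with vowel → add 'way'
Pig Latin = "alongway"


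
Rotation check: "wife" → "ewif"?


Word: "wife", Candidate: "ewif"
Method: check if candidate is substring of word+word
"wifewife" contains "ewif"? Yes
Is rotation = Yes


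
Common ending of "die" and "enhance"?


Word 1: "die"
Word 2: "enhance"
Comparing from end:
  Pos -1: 'e' == 'e'
  Pos -2: 'i' != 'c' (stop)
LCS = "e" (length 1)


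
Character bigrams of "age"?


Word: "age" (length 3)
Number of bigrams = 3 - 2 + 1 = 2
  Position 0: "ag"
  Position 1: "ge"
Bigrams = "ag", "ge"


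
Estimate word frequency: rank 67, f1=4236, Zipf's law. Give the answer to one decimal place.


Zipf's law: f(r) = f(1) / r
f(1) = 4236
f(67) = 4236 / 67
= 63.2 occurrences


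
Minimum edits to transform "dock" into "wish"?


Word 1: "dock" (length 4)
Word 2: "wish" (length 4)
One optimal edit sequence (insert/delete/substitute each cost 1):
  1. substitute 'd' -> 'w'  (+1)
  2. substitute 'o' -> 'i'  (+1)
  3. substitute 'c' -> 's'  (+1)
  4. substitute 'k' -> 'h'  (+1)
Total edit operations: 4
Edit distance = 4


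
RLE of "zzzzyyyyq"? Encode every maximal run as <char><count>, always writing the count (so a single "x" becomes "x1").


String: "zzzzyyyyq"
Scanning for consecutive runs:
  'z' x 4
  'y' x 4
  'q' x 1
RLE = "z4y4q1"


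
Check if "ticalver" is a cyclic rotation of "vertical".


Word: "vertical", Candidate: "ticalver"
Method: check if candidate is substring of word+word
"verticalvertical" contains "ticalver"? Yes
Is rotation = Yes


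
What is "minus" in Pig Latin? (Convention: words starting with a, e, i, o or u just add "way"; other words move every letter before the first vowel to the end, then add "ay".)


Word: "minus"
Starts with consonant(s) → move to end, add 'ay'
Consonant cluster: "m"
Pig Latin = "inusmay"


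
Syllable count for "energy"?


Word: "energy"
Syllable breakdown: en | er | gy
Counting: 3 parts
= 3 syllables


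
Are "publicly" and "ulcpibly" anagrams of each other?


Word 1: "publicly" → sorted: bcillpuy
Word 2: "ulcpibly" → sorted: bcillpuy
Same letters? bcillpuy == bcillpuy
Anagram = Yes


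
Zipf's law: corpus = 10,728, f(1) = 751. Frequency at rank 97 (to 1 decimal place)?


Zipf's law: f(r) = f(1) / r
f(1) = 751
f(97) = 751 / 97
= 7.7 occurrences


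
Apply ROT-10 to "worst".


Word: "worst"
Shift: 10
Each letter → (letter + shift) mod 26:
  'w' (22) + 10 = 6 → 'g'
  'o' (14) + 10 = 24 → 'y'
  'r' (17) + 10 = 1 → 'b'
  's' (18) + 10 = 2 → 'c'
  't' (19) + 10 = 3 → 'd'
Result = "gybcd"


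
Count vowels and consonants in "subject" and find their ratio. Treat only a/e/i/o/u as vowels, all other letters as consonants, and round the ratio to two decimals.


Word: "subject"
Vowels (a,e,i,o,u): 2
Consonants: 5
Ratio = 2/5
= 0.40


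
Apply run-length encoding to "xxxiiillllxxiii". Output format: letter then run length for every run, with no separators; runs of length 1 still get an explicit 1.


String: "xxxiiillllxxiii"
Scanning for consecutive runs:
  'x' x 3
  'i' x 3
  'l' x 4
  'x' x 2
  'i' x 3
RLE = "x3i3l4x2i3"


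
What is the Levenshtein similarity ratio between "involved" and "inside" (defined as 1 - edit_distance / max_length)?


Word 1: "involved" (length 8)
Word 2: "inside" (length 6)
One optimal edit sequence:
  1. keep 'i'
  2. keep 'n'
  3. delete 'v'  (+1)
  4. substitute 'o' -> 's'  (+1)
  5. substitute 'l' -> 'i'  (+1)
  6. substitute 'v' -> 'd'  (+1)
  7. keep 'e'
  8. delete 'd'  (+1)
Edit distance = 5
Max length = max(8, 6) = 8
Similarity = 1 - 5/8
= 0.3750


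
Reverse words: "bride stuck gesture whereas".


Original: "bride stuck gesture whereas"
Words (1..n): bride | stuck | gesture | whereas
Reversed (n..1): whereas | gesture | stuck | bride
Result = "whereas gesture stuck bride"


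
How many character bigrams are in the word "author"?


Word: "author" (length 6)
Number of 2-grams = length - 2 + 1 = 6 - 2 + 1
= 5


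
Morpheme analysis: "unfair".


Word: "unfair"
Morphemes: un- + fair
Each morpheme carries meaning
= 2 morphemes


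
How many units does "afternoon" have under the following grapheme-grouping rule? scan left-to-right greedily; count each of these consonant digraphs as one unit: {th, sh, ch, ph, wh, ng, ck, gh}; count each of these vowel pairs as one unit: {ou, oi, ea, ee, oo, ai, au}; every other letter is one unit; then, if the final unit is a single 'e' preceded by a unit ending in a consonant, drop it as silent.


Word: "afternoon" (9 letters)
Left-to-right scan:
  (1) 'a' (letter)
  (2) 'f' (letter)
  (3) 't' (letter)
  (4) 'e' (letter)
  (5) 'r' (letter)
  (6) 'n' (letter)
  (7) 'oo' (vowel-pair)
  (8) 'n' (letter)
Units from scan: 8
Sound units = 8 units


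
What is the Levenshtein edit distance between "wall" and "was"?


Word 1: "wall" (length 4)
Word 2: "was" (length 3)
One optimal edit sequence (insert/delete/substitute each cost 1):
  1. keep 'w'
  2. keep 'a'
  3. delete 'l'  (+1)
  4. substitute 'l' -> 's'  (+1)
Total edit operations: 2
Edit distance = 2


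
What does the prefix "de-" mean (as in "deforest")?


Prefix: de-
Example: deforest (de- + forest)
Meaning = remove / reverse


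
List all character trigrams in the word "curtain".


Word: "curtain" (length 7)
Number of trigrams = 7 - 3 + 1 = 5
  Position 0: "cur"
  Position 1: "urt"
  Position 2: "rta"
  Position 3: "tai"
  Position 4: "ain"
Trigrams = "cur", "urt", "rta", "tai", "ain"


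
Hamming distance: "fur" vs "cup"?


Comparing character by character (same length = 3):
  Pos 0: 'f' vs 'c' !=
  Pos 1: 'u' vs 'u' =
  Pos 2: 'r' vs 'p' !=
Hamming distance = 2


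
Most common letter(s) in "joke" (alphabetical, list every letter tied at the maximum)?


Word: "joke"
Letter counts:
  'e': 1
  'j': 1
  'k': 1
  'o': 1
Maximum count = 1
Most frequent = 'e', 'j', 'k', 'o' (1 time each)


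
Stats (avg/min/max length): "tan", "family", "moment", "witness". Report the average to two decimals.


Lengths: "tan"=3, "family"=6, "moment"=6, "witness"=7
Sum = 22, Count = 4
Average = 22/4 = 5.50
= avg=5.50, min=3, max=7


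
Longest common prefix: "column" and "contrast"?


Word 1: "column"
Word 2: "contrast"
Comparing from start:
  Pos 0: 'c' == 'c'
  Pos 1: 'o' == 'o'
  Pos 2: 'l' != 'n' (stop)
LCP = "co" (length 2)


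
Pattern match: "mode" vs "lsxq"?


Pattern of "mode": [0, 1, 2, 3]
Pattern of "lsxq": [0, 1, 2, 3]
Patterns match
Same pattern = Yes


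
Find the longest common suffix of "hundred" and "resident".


Word 1: "hundred"
Word 2: "resident"
Comparing from end:
  Pos -1: 'd' != 't' (stop)
LCS = "" (length 0)


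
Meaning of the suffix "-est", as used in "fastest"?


Suffix: -est
As in: fastest -> fast + -est
Meaning = most


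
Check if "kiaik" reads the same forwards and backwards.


Word: "kiaik"
Reversed: "kiaik"
Forward == Backward? kiaik == kiaik
Palindrome = Yes


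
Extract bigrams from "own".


Word: "own" (length 3)
Number of bigrams = 3 - 2 + 1 = 2
  Position 0: "ow"
  Position 1: "wn"
Bigrams = "ow", "wn"


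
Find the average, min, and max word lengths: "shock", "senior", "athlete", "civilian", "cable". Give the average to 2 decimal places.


Lengths: "shock"=5, "senior"=6, "athlete"=7, "civilian"=8, "cable"=5
Sum = 31, Count = 5
Average = 31/5 = 6.20
= avg=6.20, min=5, max=8


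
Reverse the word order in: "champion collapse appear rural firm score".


Original: "champion collapse appear rural firm score"
Words (1..n): champion | collapse | appear | rural | firm | score
Reversed (n..1): score | firm | rural | appear | collapse | champion
Result = "score firm rural appear collapse champion"


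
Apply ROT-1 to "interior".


Word: "interior"
Shift: 1
Each letter → (letter + shift) mod 26:
  'i' (8) + 1 = 9 → 'j'
  'n' (13) + 1 = 14 → 'o'
  't' (19) + 1 = 20 → 'u'
  'e' (4) + 1 = 5 → 'f'
  'r' (17) + 1 = 18 → 's'
  'i' (8) + 1 = 9 → 'j'
  'o' (14) + 1 = 15 → 'p'
  'r' (17) + 1 = 18 → 's'
Result = "joufsjps"
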